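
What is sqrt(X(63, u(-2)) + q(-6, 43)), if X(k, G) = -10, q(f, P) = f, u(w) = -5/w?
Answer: 4*I ≈ 4.0*I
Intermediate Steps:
sqrt(X(63, u(-2)) + q(-6, 43)) = sqrt(-10 - 6) = sqrt(-16) = 4*I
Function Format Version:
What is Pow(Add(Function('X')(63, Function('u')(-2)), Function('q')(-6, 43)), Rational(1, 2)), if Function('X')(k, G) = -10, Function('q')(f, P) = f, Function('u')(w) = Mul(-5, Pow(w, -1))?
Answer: Mul(4, I) ≈ Mul(4.0000, I)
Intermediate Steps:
Pow(Add(Function('X')(63, Function('u')(-2)), Function('q')(-6, 43)), Rational(1, 2)) = Pow(Add(-10, -6), Rational(1, 2)) = Pow(-16, Rational(1, 2)) = Mul(4, I)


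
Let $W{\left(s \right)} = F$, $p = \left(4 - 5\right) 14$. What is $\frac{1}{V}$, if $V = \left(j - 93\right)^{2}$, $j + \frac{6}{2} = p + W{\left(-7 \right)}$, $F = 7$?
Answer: $\frac{1}{10609} \approx 9.426 \cdot 10^{-5}$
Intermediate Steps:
$p = -14$ ($p = \left(-1\right) 14 = -14$)
$W{\left(s \right)} = 7$
$j = -10$ ($j = -3 + \left(-14 + 7\right) = -3 - 7 = -10$)
$V = 10609$ ($V = \left(-10 - 93\right)^{2} = \left(-103\right)^{2} = 10609$)
$\frac{1}{V} = \frac{1}{10609}$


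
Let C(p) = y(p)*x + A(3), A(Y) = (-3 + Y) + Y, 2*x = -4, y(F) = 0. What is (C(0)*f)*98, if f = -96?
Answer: -28224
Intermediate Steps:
x = -2 (x = (1/2)*(-4) = -2)
A(Y) = -3 + 2*Y
C(p) = 3 (C(p) = 0*(-2) + (-3 + 2*3) = 0 + (-3 + 6) = 0 + 3 = 3)
(C(0)*f)*98 = (3*(-96))*98 = -288*98 = -28224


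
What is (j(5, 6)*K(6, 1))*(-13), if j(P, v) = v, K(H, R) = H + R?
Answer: -546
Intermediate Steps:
(j(5, 6)*K(6, 1))*(-13) = (6*(6 + 1))*(-13) = (6*7)*(-13) = 42*(-13) = -546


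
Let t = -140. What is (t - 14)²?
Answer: 23716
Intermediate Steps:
(t - 14)² = (-140 - 14)² = (-154)² = 23716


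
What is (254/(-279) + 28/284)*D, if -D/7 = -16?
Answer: -1801072/19809 ≈ -90.922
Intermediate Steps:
D = 112 (D = -7*(-16) = 112)
(254/(-279) + 28/284)*D = (254/(-279) + 28/284)*112 = (254*(-1/279) + 28*(1/284))*112 = (-254/279 + 7/71)*112 = -16081/19809*112 = -1801072/19809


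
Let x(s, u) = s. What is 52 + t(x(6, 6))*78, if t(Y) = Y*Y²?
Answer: 16900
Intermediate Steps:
t(Y) = Y³
52 + t(x(6, 6))*78 = 52 + 6³*78 = 52 + 216*78 = 52 + 16848 = 16900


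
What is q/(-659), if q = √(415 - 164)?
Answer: -√251/659 ≈ -0.024041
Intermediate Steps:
q = √251 ≈ 15.843
q/(-659) = √251/(-659) = √251*(-1/659) = -√251/659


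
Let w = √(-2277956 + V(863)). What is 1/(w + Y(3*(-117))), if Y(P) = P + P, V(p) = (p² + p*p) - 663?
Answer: -234/427295 - I*√789081/1281885 ≈ -0.00054763 - 0.00069297*I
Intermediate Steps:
V(p) = -663 + 2*p² (V(p) = (p² + p²) - 663 = 2*p² - 663 = -663 + 2*p²)
Y(P) = 2*P
w = I*√789081 (w = √(-2277956 + (-663 + 2*863²)) = √(-2277956 + (-663 + 2*744769)) = √(-2277956 + (-663 + 1489538)) = √(-2277956 + 1488875) = √(-789081) = I*√789081 ≈ 888.3*I)
1/(w + Y(3*(-117))) = 1/(I*√789081 + 2*(3*(-117))) = 1/(I*√789081 + 2*(-351)) = 1/(I*√789081 - 702) = 1/(-702 + I*√789081)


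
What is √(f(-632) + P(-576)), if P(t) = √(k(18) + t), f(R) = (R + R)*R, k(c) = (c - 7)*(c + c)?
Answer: √(798848 + 6*I*√5) ≈ 893.78 + 0.008*I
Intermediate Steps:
k(c) = 2*c*(-7 + c) (k(c) = (-7 + c)*(2*c) = 2*c*(-7 + c))
f(R) = 2*R² (f(R) = (2*R)*R = 2*R²)
P(t) = √(396 + t) (P(t) = √(2*18*(-7 + 18) + t) = √(2*18*11 + t) = √(396 + t))
√(f(-632) + P(-576)) = √(2*(-632)² + √(396 - 576)) = √(2*399424 + √(-180)) = √(798848 + 6*I*√5)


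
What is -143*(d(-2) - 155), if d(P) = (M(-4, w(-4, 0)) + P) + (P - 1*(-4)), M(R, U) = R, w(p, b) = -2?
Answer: 22737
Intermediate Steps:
d(P) = 2*P (d(P) = (-4 + P) + (P - 1*(-4)) = (-4 + P) + (P + 4) = (-4 + P) + (4 + P) = 2*P)
-143*(d(-2) - 155) = -143*(2*(-2) - 155) = -143*(-4 - 155) = -143*(-159) = 22737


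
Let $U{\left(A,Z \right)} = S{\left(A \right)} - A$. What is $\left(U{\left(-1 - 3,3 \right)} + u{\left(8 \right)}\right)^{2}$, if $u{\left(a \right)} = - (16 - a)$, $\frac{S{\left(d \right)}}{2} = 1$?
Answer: $4$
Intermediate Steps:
$S{\left(d \right)} = 2$ ($S{\left(d \right)} = 2 \cdot 1 = 2$)
$U{\left(A,Z \right)} = 2 - A$
$u{\left(a \right)} = -16 + a$
$\left(U{\left(-1 - 3,3 \right)} + u{\left(8 \right)}\right)^{2} = \left(\left(2 - \left(-1 - 3\right)\right) + \left(-16 + 8\right)\right)^{2} = \left(\left(2 - -4\right) - 8\right)^{2} = \left(\left(2 + 4\right) - 8\right)^{2} = \left(6 - 8\right)^{2} = \left(-2\right)^{2} = 4$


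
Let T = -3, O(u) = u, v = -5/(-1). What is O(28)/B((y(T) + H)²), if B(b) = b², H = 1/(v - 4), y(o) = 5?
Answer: 7/324 ≈ 0.021605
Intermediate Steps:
v = 5 (v = -5*(-1) = 5)
H = 1 (H = 1/(5 - 4) = 1/1 = 1)
O(28)/B((y(T) + H)²) = 28/(((5 + 1)²)²) = 28/((6²)²) = 28/(36²) = 28/1296 = 28*(1/1296) = 7/324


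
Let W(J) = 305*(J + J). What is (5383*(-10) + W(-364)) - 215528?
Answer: -491398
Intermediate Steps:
W(J) = 610*J (W(J) = 305*(2*J) = 610*J)
(5383*(-10) + W(-364)) - 215528 = (5383*(-10) + 610*(-364)) - 215528 = (-53830 - 222040) - 215528 = -275870 - 215528 = -491398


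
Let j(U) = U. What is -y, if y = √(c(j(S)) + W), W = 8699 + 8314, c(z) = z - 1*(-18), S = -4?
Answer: -√17027 ≈ -130.49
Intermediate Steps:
c(z) = 18 + z (c(z) = z + 18 = 18 + z)
W = 17013
y = √17027 (y = √((18 - 4) + 17013) = √(14 + 17013) = √17027 ≈ 130.49)
-y = -√17027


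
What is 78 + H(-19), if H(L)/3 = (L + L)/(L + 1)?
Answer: 253/3 ≈ 84.333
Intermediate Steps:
H(L) = 6*L/(1 + L) (H(L) = 3*((L + L)/(L + 1)) = 3*((2*L)/(1 + L)) = 3*(2*L/(1 + L)) = 6*L/(1 + L))
78 + H(-19) = 78 + 6*(-19)/(1 - 19) = 78 + 6*(-19)/(-18) = 78 + 6*(-19)*(-1/18) = 78 + 19/3 = 253/3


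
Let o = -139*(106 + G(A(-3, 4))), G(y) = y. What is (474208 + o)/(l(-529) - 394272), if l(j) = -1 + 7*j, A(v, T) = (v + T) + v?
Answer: -57469/49747 ≈ -1.1552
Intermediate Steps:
A(v, T) = T + 2*v (A(v, T) = (T + v) + v = T + 2*v)
o = -14456 (o = -139*(106 + (4 + 2*(-3))) = -139*(106 + (4 - 6)) = -139*(106 - 2) = -139*104 = -14456)
(474208 + o)/(l(-529) - 394272) = (474208 - 14456)/((-1 + 7*(-529)) - 394272) = 459752/((-1 - 3703) - 394272) = 459752/(-3704 - 394272) = 459752/(-397976) = 459752*(-1/397976) = -57469/49747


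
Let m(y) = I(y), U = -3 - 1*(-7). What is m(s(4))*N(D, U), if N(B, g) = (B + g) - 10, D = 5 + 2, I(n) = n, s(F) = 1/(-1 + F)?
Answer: ⅓ ≈ 0.33333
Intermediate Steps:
U = 4 (U = -3 + 7 = 4)
D = 7
N(B, g) = -10 + B + g
m(y) = y
m(s(4))*N(D, U) = (-10 + 7 + 4)/(-1 + 4) = 1/3 = (⅓)*1 = ⅓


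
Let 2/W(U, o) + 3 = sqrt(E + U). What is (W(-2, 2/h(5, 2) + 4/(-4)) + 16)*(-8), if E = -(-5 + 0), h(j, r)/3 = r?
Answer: -120 + 8*sqrt(3)/3 ≈ -115.38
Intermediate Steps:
h(j, r) = 3*r
E = 5 (E = -1*(-5) = 5)
W(U, o) = 2/(-3 + sqrt(5 + U))
(W(-2, 2/h(5, 2) + 4/(-4)) + 16)*(-8) = (2/(-3 + sqrt(5 - 2)) + 16)*(-8) = (2/(-3 + sqrt(3)) + 16)*(-8) = (16 + 2/(-3 + sqrt(3)))*(-8) = -128 - 16/(-3 + sqrt(3))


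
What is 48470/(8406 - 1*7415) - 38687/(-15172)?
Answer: 773725657/15035452 ≈ 51.460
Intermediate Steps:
48470/(8406 - 1*7415) - 38687/(-15172) = 48470/(8406 - 7415) - 38687*(-1/15172) = 48470/991 + 38687/15172 = 773725657/15035452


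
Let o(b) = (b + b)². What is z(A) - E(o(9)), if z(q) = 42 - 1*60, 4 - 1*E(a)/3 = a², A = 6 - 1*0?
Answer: 314898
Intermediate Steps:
A = 6 (A = 6 + 0 = 6)
o(b) = 4*b² (o(b) = (2*b)² = 4*b²)
E(a) = 12 - 3*a²
z(q) = -18 (z(q) = 42 - 60 = -18)
z(A) - E(o(9)) = -18 - (12 - 3*(4*9²)²) = -18 - (12 - 3*(4*81)²) = -18 - (12 - 3*324²) = -18 - (12 - 3*104976) = -18 - (12 - 314928) = -18 - 1*(-314916) = -18 + 314916 = 314898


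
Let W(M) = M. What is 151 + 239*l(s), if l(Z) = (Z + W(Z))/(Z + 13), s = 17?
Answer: 6328/15 ≈ 421.87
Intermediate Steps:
l(Z) = 2*Z/(13 + Z) (l(Z) = (Z + Z)/(Z + 13) = (2*Z)/(13 + Z) = 2*Z/(13 + Z))
151 + 239*l(s) = 151 + 239*(2*17/(13 + 17)) = 151 + 239*(2*17/30) = 151 + 239*(2*17*(1/30)) = 151 + 239*(17/15) = 151 + 4063/15 = 6328/15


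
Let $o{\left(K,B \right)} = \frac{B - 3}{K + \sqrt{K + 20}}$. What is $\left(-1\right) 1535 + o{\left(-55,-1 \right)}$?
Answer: $- \frac{234844}{153} + \frac{i \sqrt{35}}{765} \approx -1534.9 + 0.0077334 i$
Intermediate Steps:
$o{\left(K,B \right)} = \frac{-3 + B}{K + \sqrt{20 + K}}$
$\left(-1\right) 1535 + o{\left(-55,-1 \right)} = \left(-1\right) 1535 + \frac{-3 - 1}{-55 + \sqrt{20 - 55}} = -1535 + \frac{1}{-55 + \sqrt{-35}} \left(-4\right) = -1535 + \frac{1}{-55 + i \sqrt{35}} \left(-4\right) = -1535 - \frac{4}{-55 + i \sqrt{35}}$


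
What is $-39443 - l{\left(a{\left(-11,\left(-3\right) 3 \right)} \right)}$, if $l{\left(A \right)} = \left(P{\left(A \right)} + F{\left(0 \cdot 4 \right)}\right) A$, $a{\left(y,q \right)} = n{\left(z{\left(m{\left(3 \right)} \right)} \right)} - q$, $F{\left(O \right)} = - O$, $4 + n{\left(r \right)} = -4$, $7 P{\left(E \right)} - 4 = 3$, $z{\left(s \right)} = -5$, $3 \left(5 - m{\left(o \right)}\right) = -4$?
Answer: $-39444$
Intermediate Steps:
$m{\left(o \right)} = \frac{19}{3}$ ($m{\left(o \right)} = 5 - - \frac{4}{3} = 5 + \frac{4}{3} = \frac{19}{3}$)
$P{\left(E \right)} = 1$ ($P{\left(E \right)} = \frac{4}{7} + \frac{1}{7} \cdot 3 = \frac{4}{7} + \frac{3}{7} = 1$)
$n{\left(r \right)} = -8$ ($n{\left(r \right)} = -4 - 4 = -8$)
$a{\left(y,q \right)} = -8 - q$
$l{\left(A \right)} = A$ ($l{\left(A \right)} = \left(1 - 0 \cdot 4\right) A = \left(1 - 0\right) A = \left(1 + 0\right) A = 1 A = A$)
$-39443 - l{\left(a{\left(-11,\left(-3\right) 3 \right)} \right)} = -39443 - \left(-8 - \left(-3\right) 3\right) = -39443 - \left(-8 - -9\right) = -39443 - \left(-8 + 9\right) = -39443 - 1 = -39444$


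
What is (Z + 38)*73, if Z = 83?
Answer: 8833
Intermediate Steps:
(Z + 38)*73 = (83 + 38)*73 = 121*73 = 8833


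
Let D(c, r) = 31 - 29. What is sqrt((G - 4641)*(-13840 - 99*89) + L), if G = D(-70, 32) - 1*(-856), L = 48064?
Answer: sqrt(85736797) ≈ 9259.4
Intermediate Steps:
D(c, r) = 2
G = 858 (G = 2 - 1*(-856) = 2 + 856 = 858)
sqrt((G - 4641)*(-13840 - 99*89) + L) = sqrt((858 - 4641)*(-13840 - 99*89) + 48064) = sqrt(-3783*(-13840 - 8811) + 48064) = sqrt(-3783*(-22651) + 48064) = sqrt(85688733 + 48064) = sqrt(85736797)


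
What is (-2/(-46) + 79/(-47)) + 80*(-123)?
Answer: -10638810/1081 ≈ -9841.6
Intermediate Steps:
(-2/(-46) + 79/(-47)) + 80*(-123) = (-2*(-1/46) + 79*(-1/47)) - 9840 = (1/23 - 79/47) - 9840 = -1770/1081 - 9840 = -10638810/1081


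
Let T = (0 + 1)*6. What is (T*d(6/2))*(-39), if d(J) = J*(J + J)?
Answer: -4212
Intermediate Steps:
d(J) = 2*J² (d(J) = J*(2*J) = 2*J²)
T = 6 (T = 1*6 = 6)
(T*d(6/2))*(-39) = (6*(2*(6/2)²))*(-39) = (6*(2*(6*(½))²))*(-39) = (6*(2*3²))*(-39) = (6*(2*9))*(-39) = (6*18)*(-39) = 108*(-39) = -4212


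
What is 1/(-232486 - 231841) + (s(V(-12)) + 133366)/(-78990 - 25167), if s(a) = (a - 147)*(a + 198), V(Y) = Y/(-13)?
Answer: -8185192531613/8173331340291 ≈ -1.0015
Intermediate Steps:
V(Y) = -Y/13 (V(Y) = Y*(-1/13) = -Y/13)
s(a) = (-147 + a)*(198 + a)
1/(-232486 - 231841) + (s(V(-12)) + 133366)/(-78990 - 25167) = 1/(-232486 - 231841) + ((-29106 + (-1/13*(-12))² + 51*(-1/13*(-12))) + 133366)/(-78990 - 25167) = 1/(-464327) + ((-29106 + (12/13)² + 51*(12/13)) + 133366)/(-104157) = -1/464327 + ((-29106 + 144/169 + 612/13) + 133366)*(-1/104157) = -1/464327 + (-4910814/169 + 133366)*(-1/104157) = -1/464327 + (17628040/169)*(-1/104157) = -1/464327 - 17628040/17602533 = -8185192531613/8173331340291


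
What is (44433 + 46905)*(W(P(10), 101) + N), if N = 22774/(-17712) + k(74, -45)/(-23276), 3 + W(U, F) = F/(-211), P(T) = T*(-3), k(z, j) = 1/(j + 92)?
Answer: -37066451948428721/85175565948 ≈ -4.3518e+5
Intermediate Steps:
k(z, j) = 1/(92 + j)
P(T) = -3*T
W(U, F) = -3 - F/211 (W(U, F) = -3 + F/(-211) = -3 + F*(-1/211) = -3 - F/211)
N = -3114267005/2422054008 (N = 22774/(-17712) + 1/((92 - 45)*(-23276)) = 22774*(-1/17712) - 1/23276/47 = -11387/8856 + (1/47)*(-1/23276) = -11387/8856 - 1/1093972 = -3114267005/2422054008 ≈ -1.2858)
(44433 + 46905)*(W(P(10), 101) + N) = (44433 + 46905)*((-3 - 1/211*101) - 3114267005/2422054008) = 91338*((-3 - 101/211) - 3114267005/2422054008) = 91338*(-734/211 - 3114267005/2422054008) = 91338*(-2434897979927/511053395688) = -37066451948428721/85175565948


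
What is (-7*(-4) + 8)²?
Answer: 1296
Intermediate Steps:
(-7*(-4) + 8)² = (28 + 8)² = 36² = 1296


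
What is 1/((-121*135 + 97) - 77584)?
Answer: -1/93822 ≈ -1.0658e-5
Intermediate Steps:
1/((-121*135 + 97) - 77584) = 1/((-16335 + 97) - 77584) = 1/(-16238 - 77584) = 1/(-93822) = -1/93822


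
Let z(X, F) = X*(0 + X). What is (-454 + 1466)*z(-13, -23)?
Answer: 171028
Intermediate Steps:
z(X, F) = X² (z(X, F) = X*X = X²)
(-454 + 1466)*z(-13, -23) = (-454 + 1466)*(-13)² = 1012*169 = 171028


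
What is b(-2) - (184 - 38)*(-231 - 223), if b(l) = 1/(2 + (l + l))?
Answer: 132567/2 ≈ 66284.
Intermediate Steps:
b(l) = 1/(2 + 2*l)
b(-2) - (184 - 38)*(-231 - 223) = 1/(2*(1 - 2)) - (184 - 38)*(-231 - 223) = (½)/(-1) - 146*(-454) = (½)*(-1) - 1*(-66284) = -½ + 66284 = 132567/2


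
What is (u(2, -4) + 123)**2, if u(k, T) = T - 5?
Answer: 12996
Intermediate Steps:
u(k, T) = -5 + T
(u(2, -4) + 123)**2 = ((-5 - 4) + 123)**2 = (-9 + 123)**2 = 114**2 = 12996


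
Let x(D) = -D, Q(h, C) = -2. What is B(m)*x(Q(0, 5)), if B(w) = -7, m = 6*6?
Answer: -14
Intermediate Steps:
m = 36
B(m)*x(Q(0, 5)) = -(-7)*(-2) = -7*2 = -14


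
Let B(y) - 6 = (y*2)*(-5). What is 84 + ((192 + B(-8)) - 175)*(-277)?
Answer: -28447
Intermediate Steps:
B(y) = 6 - 10*y (B(y) = 6 + (y*2)*(-5) = 6 + (2*y)*(-5) = 6 - 10*y)
84 + ((192 + B(-8)) - 175)*(-277) = 84 + ((192 + (6 - 10*(-8))) - 175)*(-277) = 84 + ((192 + (6 + 80)) - 175)*(-277) = 84 + ((192 + 86) - 175)*(-277) = 84 + (278 - 175)*(-277) = 84 + 103*(-277) = 84 - 28531 = -28447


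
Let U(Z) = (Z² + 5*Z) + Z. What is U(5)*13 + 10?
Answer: 725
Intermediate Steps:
U(Z) = Z² + 6*Z
U(5)*13 + 10 = (5*(6 + 5))*13 + 10 = (5*11)*13 + 10 = 55*13 + 10 = 715 + 10 = 725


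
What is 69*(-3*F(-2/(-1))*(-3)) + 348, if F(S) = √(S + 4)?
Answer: 348 + 621*√6 ≈ 1869.1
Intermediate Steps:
F(S) = √(4 + S)
69*(-3*F(-2/(-1))*(-3)) + 348 = 69*(-3*√(4 - 2/(-1))*(-3)) + 348 = 69*(-3*√(4 - 2*(-1))*(-3)) + 348 = 69*(-3*√(4 + 2)*(-3)) + 348 = 69*(-3*√6*(-3)) + 348 = 69*(9*√6) + 348 = 621*√6 + 348 = 348 + 621*√6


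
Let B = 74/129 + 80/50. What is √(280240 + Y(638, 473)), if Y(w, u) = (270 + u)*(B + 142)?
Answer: 4*√10071991695/645 ≈ 622.38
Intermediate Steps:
B = 1402/645 (B = 74*(1/129) + 80*(1/50) = 74/129 + 8/5 = 1402/645 ≈ 2.1736)
Y(w, u) = 1673856/43 + 92992*u/645 (Y(w, u) = (270 + u)*(1402/645 + 142) = (270 + u)*(92992/645) = 1673856/43 + 92992*u/645)
√(280240 + Y(638, 473)) = √(280240 + (1673856/43 + (92992/645)*473)) = √(280240 + (1673856/43 + 1022912/15)) = √(280240 + 69093056/645) = √(249847856/645) = 4*√10071991695/645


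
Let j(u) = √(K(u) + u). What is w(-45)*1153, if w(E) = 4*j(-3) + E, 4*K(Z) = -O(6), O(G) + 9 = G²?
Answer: -51885 + 2306*I*√39 ≈ -51885.0 + 14401.0*I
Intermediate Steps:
O(G) = -9 + G²
K(Z) = -27/4 (K(Z) = (-(-9 + 6²))/4 = (-(-9 + 36))/4 = (-1*27)/4 = (¼)*(-27) = -27/4)
j(u) = √(-27/4 + u)
w(E) = E + 2*I*√39 (w(E) = 4*(√(-27 + 4*(-3))/2) + E = 4*(√(-27 - 12)/2) + E = 4*(√(-39)/2) + E = 4*((I*√39)/2) + E = 4*(I*√39/2) + E = 2*I*√39 + E = E + 2*I*√39)
w(-45)*1153 = (-45 + 2*I*√39)*1153 = -51885 + 2306*I*√39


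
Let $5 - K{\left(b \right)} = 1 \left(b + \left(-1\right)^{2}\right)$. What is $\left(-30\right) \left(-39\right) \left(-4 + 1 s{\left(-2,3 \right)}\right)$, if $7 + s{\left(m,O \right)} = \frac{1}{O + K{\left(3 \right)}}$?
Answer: $- \frac{25155}{2} \approx -12578.0$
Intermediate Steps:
$K{\left(b \right)} = 4 - b$ ($K{\left(b \right)} = 5 - 1 \left(b + \left(-1\right)^{2}\right) = 5 - 1 \left(b + 1\right) = 5 - 1 \left(1 + b\right) = 5 - \left(1 + b\right) = 4 - b$)
$s{\left(m,O \right)} = -7 + \frac{1}{1 + O}$ ($s{\left(m,O \right)} = -7 + \frac{1}{O + \left(4 - 3\right)} = -7 + \frac{1}{O + 1} = -7 + \frac{1}{1 + O}$)
$\left(-30\right) \left(-39\right) \left(-4 + 1 s{\left(-2,3 \right)}\right) = \left(-30\right) \left(-39\right) \left(-4 + 1 \frac{-6 - 21}{1 + 3}\right) = 1170 \left(-4 + 1 \frac{-6 - 21}{4}\right) = 1170 \left(-4 + 1 \cdot \frac{1}{4} \left(-27\right)\right) = 1170 \left(-4 + 1 \left(- \frac{27}{4}\right)\right) = 1170 \left(-4 - \frac{27}{4}\right) = 1170 \left(- \frac{43}{4}\right) = - \frac{25155}{2}$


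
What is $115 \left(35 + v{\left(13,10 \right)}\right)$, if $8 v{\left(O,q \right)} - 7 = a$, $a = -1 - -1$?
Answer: $\frac{33005}{8} \approx 4125.6$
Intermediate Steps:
$a = 0$ ($a = -1 + 1 = 0$)
$v{\left(O,q \right)} = \frac{7}{8}$ ($v{\left(O,q \right)} = \frac{7}{8} + \frac{1}{8} \cdot 0 = \frac{7}{8} + 0 = \frac{7}{8}$)
$115 \left(35 + v{\left(13,10 \right)}\right) = 115 \left(35 + \frac{7}{8}\right) = 115 \cdot \frac{287}{8} = \frac{33005}{8}$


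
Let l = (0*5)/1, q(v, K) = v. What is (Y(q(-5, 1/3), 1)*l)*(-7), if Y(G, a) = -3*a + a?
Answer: 0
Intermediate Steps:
l = 0 (l = 0*1 = 0)
Y(G, a) = -2*a
(Y(q(-5, 1/3), 1)*l)*(-7) = (-2*1*0)*(-7) = -2*0*(-7) = 0*(-7) = 0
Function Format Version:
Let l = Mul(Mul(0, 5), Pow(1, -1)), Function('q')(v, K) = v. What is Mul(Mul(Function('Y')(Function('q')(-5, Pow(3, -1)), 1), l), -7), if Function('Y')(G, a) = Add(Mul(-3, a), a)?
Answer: 0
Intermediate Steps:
l = 0 (l = Mul(0, 1) = 0)
Function('Y')(G, a) = Mul(-2, a)
Mul(Mul(Function('Y')(Function('q')(-5, Pow(3, -1)), 1), l), -7) = Mul(Mul(Mul(-2, 1), 0), -7) = Mul(Mul(-2, 0), -7) = Mul(0, -7) = 0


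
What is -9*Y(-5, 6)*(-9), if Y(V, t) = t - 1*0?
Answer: 486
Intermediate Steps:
Y(V, t) = t (Y(V, t) = t + 0 = t)
-9*Y(-5, 6)*(-9) = -9*6*(-9) = -54*(-9) = 486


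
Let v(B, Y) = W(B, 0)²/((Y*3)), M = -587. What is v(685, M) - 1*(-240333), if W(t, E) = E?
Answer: 240333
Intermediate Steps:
v(B, Y) = 0 (v(B, Y) = 0²/((Y*3)) = 0/((3*Y)) = 0*(1/(3*Y)) = 0)
v(685, M) - 1*(-240333) = 0 - 1*(-240333) = 0 + 240333 = 240333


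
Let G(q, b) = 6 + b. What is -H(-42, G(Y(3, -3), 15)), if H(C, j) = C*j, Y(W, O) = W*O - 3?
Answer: 882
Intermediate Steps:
Y(W, O) = -3 + O*W (Y(W, O) = O*W - 3 = -3 + O*W)
-H(-42, G(Y(3, -3), 15)) = -(-42)*(6 + 15) = -(-42)*21 = -1*(-882) = 882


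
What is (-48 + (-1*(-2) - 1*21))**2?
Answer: 4489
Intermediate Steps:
(-48 + (-1*(-2) - 1*21))**2 = (-48 + (2 - 21))**2 = (-48 - 19)**2 = (-67)**2 = 4489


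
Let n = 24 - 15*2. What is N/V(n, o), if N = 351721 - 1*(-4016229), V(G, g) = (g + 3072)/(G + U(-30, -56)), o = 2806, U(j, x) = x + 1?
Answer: -133222475/2939 ≈ -45329.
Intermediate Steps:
U(j, x) = 1 + x
n = -6 (n = 24 - 30 = -6)
V(G, g) = (3072 + g)/(-55 + G) (V(G, g) = (g + 3072)/(G + (1 - 56)) = (3072 + g)/(G - 55) = (3072 + g)/(-55 + G))
N = 4367950 (N = 351721 + 4016229 = 4367950)
N/V(n, o) = 4367950/(((3072 + 2806)/(-55 - 6))) = 4367950/((5878/(-61))) = 4367950/((-1/61*5878)) = 4367950/(-5878/61) = 4367950*(-61/5878) = -133222475/2939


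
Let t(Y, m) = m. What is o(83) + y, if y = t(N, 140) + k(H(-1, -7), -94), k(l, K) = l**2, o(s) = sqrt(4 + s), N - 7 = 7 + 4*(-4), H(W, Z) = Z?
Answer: 189 + sqrt(87) ≈ 198.33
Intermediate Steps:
N = -2 (N = 7 + (7 + 4*(-4)) = 7 + (7 - 16) = 7 - 9 = -2)
y = 189 (y = 140 + (-7)**2 = 140 + 49 = 189)
o(83) + y = sqrt(4 + 83) + 189 = sqrt(87) + 189 = 189 + sqrt(87)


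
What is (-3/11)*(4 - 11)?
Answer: 21/11 ≈ 1.9091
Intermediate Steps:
(-3/11)*(4 - 11) = -3*1/11*(-7) = -3/11*(-7) = 21/11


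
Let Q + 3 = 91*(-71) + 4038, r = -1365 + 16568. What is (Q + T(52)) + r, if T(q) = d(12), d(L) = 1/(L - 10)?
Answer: 25555/2 ≈ 12778.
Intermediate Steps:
r = 15203
d(L) = 1/(-10 + L)
T(q) = ½ (T(q) = 1/(-10 + 12) = 1/2 = ½)
Q = -2426 (Q = -3 + (91*(-71) + 4038) = -3 + (-6461 + 4038) = -3 - 2423 = -2426)
(Q + T(52)) + r = (-2426 + ½) + 15203 = -4851/2 + 15203 = 25555/2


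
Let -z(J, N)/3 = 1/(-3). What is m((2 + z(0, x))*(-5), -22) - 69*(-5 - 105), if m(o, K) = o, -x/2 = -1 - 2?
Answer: 7575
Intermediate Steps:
x = 6 (x = -2*(-1 - 2) = -2*(-3) = 6)
z(J, N) = 1 (z(J, N) = -3/(-3) = -3*(-⅓) = 1)
m((2 + z(0, x))*(-5), -22) - 69*(-5 - 105) = (2 + 1)*(-5) - 69*(-5 - 105) = 3*(-5) - 69*(-110) = -15 - 1*(-7590) = -15 + 7590 = 7575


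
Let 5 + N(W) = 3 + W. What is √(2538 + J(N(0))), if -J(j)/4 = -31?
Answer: 11*√22 ≈ 51.595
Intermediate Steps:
N(W) = -2 + W (N(W) = -5 + (3 + W) = -2 + W)
J(j) = 124 (J(j) = -4*(-31) = 124)
√(2538 + J(N(0))) = √(2538 + 124) = √2662 = 11*√22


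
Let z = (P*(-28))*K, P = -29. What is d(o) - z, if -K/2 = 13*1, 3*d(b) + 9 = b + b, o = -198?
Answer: 20977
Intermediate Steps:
d(b) = -3 + 2*b/3 (d(b) = -3 + (b + b)/3 = -3 + (2*b)/3 = -3 + 2*b/3)
K = -26 ≈ -26.000
z = -21112 (z = -29*(-28)*(-26) = 812*(-26) = -21112)
d(o) - z = (-3 + (⅔)*(-198)) - 1*(-21112) = (-3 - 132) + 21112 = -135 + 21112 = 20977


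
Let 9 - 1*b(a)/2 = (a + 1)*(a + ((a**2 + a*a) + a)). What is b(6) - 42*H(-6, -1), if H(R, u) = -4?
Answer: -990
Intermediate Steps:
b(a) = 18 - 2*(1 + a)*(2*a + 2*a**2) (b(a) = 18 - 2*(a + 1)*(a + ((a**2 + a*a) + a)) = 18 - 2*(1 + a)*(a + ((a**2 + a**2) + a)) = 18 - 2*(1 + a)*(a + (2*a**2 + a)) = 18 - 2*(1 + a)*(a + (a + 2*a**2)) = 18 - 2*(1 + a)*(2*a + 2*a**2))
b(6) - 42*H(-6, -1) = (18 - 8*6**2 - 4*6 - 4*6**3) - 42*(-4) = (18 - 8*36 - 24 - 4*216) + 168 = (18 - 288 - 24 - 864) + 168 = -1158 + 168 = -990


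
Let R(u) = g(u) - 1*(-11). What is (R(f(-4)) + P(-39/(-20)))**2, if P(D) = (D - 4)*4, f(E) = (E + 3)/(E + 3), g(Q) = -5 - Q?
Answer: 256/25 ≈ 10.240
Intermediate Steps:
f(E) = 1 (f(E) = (3 + E)/(3 + E) = 1)
P(D) = -16 + 4*D (P(D) = (-4 + D)*4 = -16 + 4*D)
R(u) = 6 - u (R(u) = (-5 - u) - 1*(-11) = (-5 - u) + 11 = 6 - u)
(R(f(-4)) + P(-39/(-20)))**2 = ((6 - 1*1) + (-16 + 4*(-39/(-20))))**2 = ((6 - 1) + (-16 + 4*(-39*(-1/20))))**2 = (5 + (-16 + 4*(39/20)))**2 = (5 + (-16 + 39/5))**2 = (5 - 41/5)**2 = (-16/5)**2 = 256/25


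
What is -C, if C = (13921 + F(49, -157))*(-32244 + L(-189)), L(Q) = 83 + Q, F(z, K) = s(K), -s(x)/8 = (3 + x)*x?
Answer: -5806922050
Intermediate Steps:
s(x) = -8*x*(3 + x) (s(x) = -8*(3 + x)*x = -8*x*(3 + x))
F(z, K) = -8*K*(3 + K)
C = 5806922050 (C = (13921 - 8*(-157)*(3 - 157))*(-32244 + (83 - 189)) = (13921 - 8*(-157)*(-154))*(-32244 - 106) = (13921 - 193424)*(-32350) = -179503*(-32350) = 5806922050)
-C = -1*5806922050 = -5806922050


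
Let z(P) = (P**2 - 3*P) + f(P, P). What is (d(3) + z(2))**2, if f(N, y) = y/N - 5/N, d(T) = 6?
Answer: 25/4 ≈ 6.2500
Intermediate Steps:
f(N, y) = -5/N + y/N
z(P) = P**2 - 3*P + (-5 + P)/P (z(P) = (P**2 - 3*P) + (-5 + P)/P = P**2 - 3*P + (-5 + P)/P)
(d(3) + z(2))**2 = (6 + (-5 + 2 + 2**2*(-3 + 2))/2)**2 = (6 + (-5 + 2 + 4*(-1))/2)**2 = (6 + (-5 + 2 - 4)/2)**2 = (6 + (1/2)*(-7))**2 = (6 - 7/2)**2 = (5/2)**2 = 25/4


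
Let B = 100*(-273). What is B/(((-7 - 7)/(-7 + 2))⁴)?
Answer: -609375/1372 ≈ -444.15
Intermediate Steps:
B = -27300
B/(((-7 - 7)/(-7 + 2))⁴) = -27300*(-7 + 2)⁴/(-7 - 7)⁴ = -27300/((-14/(-5))⁴) = -27300/((-14*(-⅕))⁴) = -27300/((14/5)⁴) = -27300/38416/625 = -27300*625/38416 = -609375/1372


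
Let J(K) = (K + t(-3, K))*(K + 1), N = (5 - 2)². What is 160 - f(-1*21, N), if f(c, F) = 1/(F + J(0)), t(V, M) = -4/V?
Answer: 4957/31 ≈ 159.90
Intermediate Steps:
N = 9 (N = 3² = 9)
J(K) = (1 + K)*(4/3 + K) (J(K) = (K - 4/(-3))*(K + 1) = (K - 4*(-⅓))*(1 + K) = (K + 4/3)*(1 + K) = (4/3 + K)*(1 + K) = (1 + K)*(4/3 + K))
f(c, F) = 1/(4/3 + F) (f(c, F) = 1/(F + (4/3 + 0² + (7/3)*0)) = 1/(F + (4/3 + 0 + 0)) = 1/(F + 4/3) = 1/(4/3 + F))
160 - f(-1*21, N) = 160 - 3/(4 + 3*9) = 160 - 3/(4 + 27) = 160 - 3/31 = 4957/31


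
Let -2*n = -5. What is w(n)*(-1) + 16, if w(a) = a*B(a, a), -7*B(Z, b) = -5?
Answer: 199/14 ≈ 14.214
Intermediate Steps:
n = 5/2 (n = -½*(-5) = 5/2 ≈ 2.5000)
B(Z, b) = 5/7 (B(Z, b) = -⅐*(-5) = 5/7)
w(a) = 5*a/7 (w(a) = a*(5/7) = 5*a/7)
w(n)*(-1) + 16 = ((5/7)*(5/2))*(-1) + 16 = (25/14)*(-1) + 16 = -25/14 + 16 = 199/14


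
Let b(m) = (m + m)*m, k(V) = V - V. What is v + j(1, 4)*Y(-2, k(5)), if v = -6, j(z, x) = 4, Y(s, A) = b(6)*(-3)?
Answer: -870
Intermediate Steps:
k(V) = 0
b(m) = 2*m² (b(m) = (2*m)*m = 2*m²)
Y(s, A) = -216 (Y(s, A) = (2*6²)*(-3) = (2*36)*(-3) = 72*(-3) = -216)
v + j(1, 4)*Y(-2, k(5)) = -6 + 4*(-216) = -6 - 864 = -870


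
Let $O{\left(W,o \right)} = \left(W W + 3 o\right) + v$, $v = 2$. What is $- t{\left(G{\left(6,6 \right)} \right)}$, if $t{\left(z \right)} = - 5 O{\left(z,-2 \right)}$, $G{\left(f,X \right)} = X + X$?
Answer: $700$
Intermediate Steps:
$G{\left(f,X \right)} = 2 X$
$O{\left(W,o \right)} = 2 + W^{2} + 3 o$ ($O{\left(W,o \right)} = \left(W W + 3 o\right) + 2 = \left(W^{2} + 3 o\right) + 2 = 2 + W^{2} + 3 o$)
$t{\left(z \right)} = 20 - 5 z^{2}$ ($t{\left(z \right)} = - 5 \left(2 + z^{2} + 3 \left(-2\right)\right) = - 5 \left(2 + z^{2} - 6\right) = - 5 \left(-4 + z^{2}\right) = 20 - 5 z^{2}$)
$- t{\left(G{\left(6,6 \right)} \right)} = - (20 - 5 \left(2 \cdot 6\right)^{2}) = - (20 - 5 \cdot 12^{2}) = - (20 - 720) = \left(-1\right) \left(-700\right) = 700$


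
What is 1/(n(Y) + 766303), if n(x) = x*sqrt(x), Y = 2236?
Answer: 17821/13396301571 - 104*sqrt(559)/13396301571 ≈ 1.1467e-6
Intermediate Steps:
n(x) = x**(3/2)
1/(n(Y) + 766303) = 1/(2236**(3/2) + 766303) = 1/(4472*sqrt(559) + 766303) = 1/(766303 + 4472*sqrt(559))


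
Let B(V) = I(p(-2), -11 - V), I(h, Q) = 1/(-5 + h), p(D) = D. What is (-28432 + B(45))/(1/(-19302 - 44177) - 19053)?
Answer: 12633907975/8466257716 ≈ 1.4923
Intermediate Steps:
B(V) = -⅐ (B(V) = 1/(-5 - 2) = 1/(-7) = -⅐)
(-28432 + B(45))/(1/(-19302 - 44177) - 19053) = (-28432 - ⅐)/(1/(-19302 - 44177) - 19053) = -199025/(7*(1/(-63479) - 19053)) = -199025/(7*(-1/63479 - 19053)) = -199025/(7*(-1209465388/63479)) = -199025/7*(-63479/1209465388) = 12633907975/8466257716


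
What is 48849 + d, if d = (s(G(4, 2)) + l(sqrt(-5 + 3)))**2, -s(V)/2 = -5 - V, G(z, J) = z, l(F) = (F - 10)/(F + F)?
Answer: 196715/4 + 185*I*sqrt(2)/2 ≈ 49179.0 + 130.81*I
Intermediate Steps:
l(F) = (-10 + F)/(2*F) (l(F) = (-10 + F)/((2*F)) = (-10 + F)*(1/(2*F)) = (-10 + F)/(2*F))
s(V) = 10 + 2*V (s(V) = -2*(-5 - V) = 10 + 2*V)
d = (18 - I*sqrt(2)*(-10 + I*sqrt(2))/4)**2 (d = ((10 + 2*4) + (-10 + sqrt(-5 + 3))/(2*(sqrt(-5 + 3))))**2 = ((10 + 8) + (-10 + sqrt(-2))/(2*(sqrt(-2))))**2 = (18 + (-10 + I*sqrt(2))/(2*((I*sqrt(2)))))**2 = (18 + (-I*sqrt(2)/2)*(-10 + I*sqrt(2))/2)**2 = (18 - I*sqrt(2)*(-10 + I*sqrt(2))/4)**2 ≈ 329.75 + 130.81*I)
48849 + d = 48849 + (1319/4 + 185*I*sqrt(2)/2) = 196715/4 + 185*I*sqrt(2)/2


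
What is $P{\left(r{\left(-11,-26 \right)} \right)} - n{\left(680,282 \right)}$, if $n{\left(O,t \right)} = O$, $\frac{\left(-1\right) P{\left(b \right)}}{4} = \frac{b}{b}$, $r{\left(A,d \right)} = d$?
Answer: $-684$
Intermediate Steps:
$P{\left(b \right)} = -4$ ($P{\left(b \right)} = - 4 \frac{b}{b} = \left(-4\right) 1 = -4$)
$P{\left(r{\left(-11,-26 \right)} \right)} - n{\left(680,282 \right)} = -4 - 680 = -684$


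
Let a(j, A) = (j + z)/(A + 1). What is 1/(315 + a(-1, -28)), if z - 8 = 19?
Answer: 27/8479 ≈ 0.0031843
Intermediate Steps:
z = 27 (z = 8 + 19 = 27)
a(j, A) = (27 + j)/(1 + A) (a(j, A) = (j + 27)/(A + 1) = (27 + j)/(1 + A))
1/(315 + a(-1, -28)) = 1/(315 + (27 - 1)/(1 - 28)) = 1/(315 + 26/(-27)) = 1/(315 - 1/27*26) = 1/(315 - 26/27) = 1/(8479/27) = 27/8479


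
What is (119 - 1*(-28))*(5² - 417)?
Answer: -57624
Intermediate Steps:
(119 - 1*(-28))*(5² - 417) = (119 + 28)*(25 - 417) = 147*(-392) = -57624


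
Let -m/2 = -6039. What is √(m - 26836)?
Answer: I*√14758 ≈ 121.48*I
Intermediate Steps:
m = 12078 (m = -2*(-6039) = 12078)
√(m - 26836) = √(12078 - 26836) = √(-14758) = I*√14758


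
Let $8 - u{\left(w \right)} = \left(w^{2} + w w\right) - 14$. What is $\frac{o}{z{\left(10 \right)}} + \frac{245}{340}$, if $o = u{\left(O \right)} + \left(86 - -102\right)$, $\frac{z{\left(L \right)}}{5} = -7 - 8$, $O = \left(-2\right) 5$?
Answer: $\frac{599}{1020} \approx 0.58725$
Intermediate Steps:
$O = -10$
$u{\left(w \right)} = 22 - 2 w^{2}$ ($u{\left(w \right)} = 8 - \left(\left(w^{2} + w w\right) - 14\right) = 8 - \left(\left(w^{2} + w^{2}\right) - 14\right) = 8 - \left(2 w^{2} - 14\right) = 8 - \left(-14 + 2 w^{2}\right) = 22 - 2 w^{2}$)
$z{\left(L \right)} = -75$ ($z{\left(L \right)} = 5 \left(-7 - 8\right) = 5 \left(-15\right) = -75$)
$o = 10$ ($o = \left(22 - 2 \left(-10\right)^{2}\right) + \left(86 - -102\right) = \left(22 - 200\right) + \left(86 + 102\right) = \left(22 - 200\right) + 188 = -178 + 188 = 10$)
$\frac{o}{z{\left(10 \right)}} + \frac{245}{340} = \frac{10}{-75} + \frac{245}{340} = 10 \left(- \frac{1}{75}\right) + 245 \cdot \frac{1}{340} = - \frac{2}{15} + \frac{49}{68} = \frac{599}{1020}$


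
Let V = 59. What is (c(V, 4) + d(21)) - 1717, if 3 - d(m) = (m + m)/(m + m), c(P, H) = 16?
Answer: -1699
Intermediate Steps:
d(m) = 2 (d(m) = 3 - (m + m)/(m + m) = 3 - 2*m/(2*m) = 3 - 2*m*1/(2*m) = 3 - 1*1 = 3 - 1 = 2)
(c(V, 4) + d(21)) - 1717 = (16 + 2) - 1717 = 18 - 1717 = -1699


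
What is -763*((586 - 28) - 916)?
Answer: 273154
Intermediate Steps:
-763*((586 - 28) - 916) = -763*(558 - 916) = -763*(-358) = 273154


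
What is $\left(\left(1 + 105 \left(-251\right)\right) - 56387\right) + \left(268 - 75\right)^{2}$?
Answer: $-45492$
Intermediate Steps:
$\left(\left(1 + 105 \left(-251\right)\right) - 56387\right) + \left(268 - 75\right)^{2} = \left(\left(1 - 26355\right) - 56387\right) + 193^{2} = \left(-26354 - 56387\right) + 37249 = -82741 + 37249 = -45492$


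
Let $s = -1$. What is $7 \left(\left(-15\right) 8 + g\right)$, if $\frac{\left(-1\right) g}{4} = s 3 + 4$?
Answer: $-868$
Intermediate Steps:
$g = -4$ ($g = - 4 \left(\left(-1\right) 3 + 4\right) = - 4 \left(-3 + 4\right) = \left(-4\right) 1 = -4$)
$7 \left(\left(-15\right) 8 + g\right) = 7 \left(\left(-15\right) 8 - 4\right) = 7 \left(-120 - 4\right) = 7 \left(-124\right) = -868$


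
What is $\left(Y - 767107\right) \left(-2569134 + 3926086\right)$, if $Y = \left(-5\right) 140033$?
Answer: $-1991017674944$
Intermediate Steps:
$Y = -700165$
$\left(Y - 767107\right) \left(-2569134 + 3926086\right) = \left(-700165 - 767107\right) \left(-2569134 + 3926086\right) = \left(-1467272\right) 1356952 = -1991017674944$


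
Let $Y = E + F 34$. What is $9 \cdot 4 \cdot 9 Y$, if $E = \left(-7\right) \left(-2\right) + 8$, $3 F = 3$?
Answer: $18144$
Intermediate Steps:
$F = 1$ ($F = \frac{1}{3} \cdot 3 = 1$)
$E = 22$ ($E = 14 + 8 = 22$)
$Y = 56$ ($Y = 22 + 1 \cdot 34 = 22 + 34 = 56$)
$9 \cdot 4 \cdot 9 Y = 9 \cdot 4 \cdot 9 \cdot 56 = 36 \cdot 9 \cdot 56 = 324 \cdot 56 = 18144$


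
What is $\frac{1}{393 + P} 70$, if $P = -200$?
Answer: $\frac{70}{193} \approx 0.36269$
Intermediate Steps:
$\frac{1}{393 + P} 70 = \frac{1}{393 - 200} \cdot 70 = \frac{1}{193} \cdot 70 = \frac{70}{193}$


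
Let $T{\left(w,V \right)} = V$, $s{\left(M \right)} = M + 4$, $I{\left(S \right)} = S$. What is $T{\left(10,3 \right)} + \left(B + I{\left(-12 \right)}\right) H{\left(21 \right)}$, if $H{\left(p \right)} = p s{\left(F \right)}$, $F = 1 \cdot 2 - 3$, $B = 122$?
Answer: $6933$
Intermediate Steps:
$F = -1$ ($F = 2 - 3 = -1$)
$s{\left(M \right)} = 4 + M$
$H{\left(p \right)} = 3 p$ ($H{\left(p \right)} = p \left(4 - 1\right) = p 3 = 3 p$)
$T{\left(10,3 \right)} + \left(B + I{\left(-12 \right)}\right) H{\left(21 \right)} = 3 + \left(122 - 12\right) 3 \cdot 21 = 3 + 110 \cdot 63 = 3 + 6930 = 6933$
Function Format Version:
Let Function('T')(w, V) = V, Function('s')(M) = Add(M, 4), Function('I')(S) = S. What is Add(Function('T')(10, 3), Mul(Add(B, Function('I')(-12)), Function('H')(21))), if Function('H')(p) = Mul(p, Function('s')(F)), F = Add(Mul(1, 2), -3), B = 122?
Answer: 6933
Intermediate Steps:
F = -1 (F = Add(2, -3) = -1)
Function('s')(M) = Add(4, M)
Function('H')(p) = Mul(3, p) (Function('H')(p) = Mul(p, Add(4, -1)) = Mul(p, 3) = Mul(3, p))
Add(Function('T')(10, 3), Mul(Add(B, Function('I')(-12)), Function('H')(21))) = Add(3, Mul(Add(122, -12), Mul(3, 21))) = Add(3, Mul(110, 63)) = Add(3, 6930) = 6933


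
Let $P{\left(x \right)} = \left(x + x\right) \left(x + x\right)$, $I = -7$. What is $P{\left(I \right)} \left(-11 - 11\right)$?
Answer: $-4312$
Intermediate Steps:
$P{\left(x \right)} = 4 x^{2}$ ($P{\left(x \right)} = 2 x 2 x = 4 x^{2}$)
$P{\left(I \right)} \left(-11 - 11\right) = 4 \left(-7\right)^{2} \left(-11 - 11\right) = 4 \cdot 49 \left(-22\right) = 196 \left(-22\right) = -4312$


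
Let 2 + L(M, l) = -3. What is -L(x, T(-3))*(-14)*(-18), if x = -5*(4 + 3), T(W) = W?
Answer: 1260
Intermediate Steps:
x = -35 (x = -5*7 = -35)
L(M, l) = -5 (L(M, l) = -2 - 3 = -5)
-L(x, T(-3))*(-14)*(-18) = -(-5*(-14))*(-18) = -70*(-18) = -1*(-1260) = 1260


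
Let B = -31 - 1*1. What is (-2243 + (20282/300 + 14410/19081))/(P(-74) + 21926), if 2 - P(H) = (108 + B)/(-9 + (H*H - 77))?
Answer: -3354811745131/33828278630460 ≈ -0.099172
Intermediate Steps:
B = -32 (B = -31 - 1 = -32)
P(H) = 2 - 76/(-86 + H²) (P(H) = 2 - (108 - 32)/(-9 + (H*H - 77)) = 2 - 76/(-9 + (H² - 77)) = 2 - 76/(-9 + (-77 + H²)) = 2 - 76/(-86 + H²))
(-2243 + (20282/300 + 14410/19081))/(P(-74) + 21926) = (-2243 + (20282/300 + 14410/19081))/(2*(-124 + (-74)²)/(-86 + (-74)²) + 21926) = (-2243 + (20282*(1/300) + 14410*(1/19081)))/(2*(-124 + 5476)/(-86 + 5476) + 21926) = (-2243 + (10141/150 + 14410/19081))/(2*5352/5390 + 21926) = (-2243 + 195661921/2862150)/(2*(1/5390)*5352 + 21926) = -6224140529/(2862150*(5352/2695 + 21926)) = -6224140529/(2862150*59095922/2695) = -6224140529/2862150*2695/59095922 = -3354811745131/33828278630460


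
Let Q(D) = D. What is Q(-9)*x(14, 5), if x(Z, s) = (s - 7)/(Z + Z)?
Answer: 9/14 ≈ 0.64286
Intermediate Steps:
x(Z, s) = (-7 + s)/(2*Z) (x(Z, s) = (-7 + s)/((2*Z)) = (-7 + s)*(1/(2*Z)) = (-7 + s)/(2*Z))
Q(-9)*x(14, 5) = -9*(-7 + 5)/(2*14) = -9*(-2)/(2*14) = -9*(-1/14) = 9/14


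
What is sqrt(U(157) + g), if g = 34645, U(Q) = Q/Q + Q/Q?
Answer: sqrt(34647) ≈ 186.14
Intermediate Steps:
U(Q) = 2 (U(Q) = 1 + 1 = 2)
sqrt(U(157) + g) = sqrt(2 + 34645) = sqrt(34647)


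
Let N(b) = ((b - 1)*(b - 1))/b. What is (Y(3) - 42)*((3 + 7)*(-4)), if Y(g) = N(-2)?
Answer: 1860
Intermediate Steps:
N(b) = (-1 + b)²/b (N(b) = ((-1 + b)*(-1 + b))/b = (-1 + b)²/b)
Y(g) = -9/2 (Y(g) = (-1 - 2)²/(-2) = -½*(-3)² = -½*9 = -9/2)
(Y(3) - 42)*((3 + 7)*(-4)) = (-9/2 - 42)*((3 + 7)*(-4)) = -465*(-4) = -93/2*(-40) = 1860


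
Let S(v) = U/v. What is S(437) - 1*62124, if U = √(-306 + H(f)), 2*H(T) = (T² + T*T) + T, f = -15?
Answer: -62124 + I*√354/874 ≈ -62124.0 + 0.021527*I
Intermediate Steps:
H(T) = T² + T/2 (H(T) = ((T² + T*T) + T)/2 = ((T² + T²) + T)/2 = (2*T² + T)/2 = (T + 2*T²)/2 = T² + T/2)
U = I*√354/2 (U = √(-306 - 15*(½ - 15)) = √(-306 - 15*(-29/2)) = √(-306 + 435/2) = √(-177/2) = I*√354/2 ≈ 9.4074*I)
S(v) = I*√354/(2*v) (S(v) = (I*√354/2)/v = I*√354/(2*v))
S(437) - 1*62124 = (½)*I*√354/437 - 1*62124 = (½)*I*√354*(1/437) - 62124 = I*√354/874 - 62124 = -62124 + I*√354/874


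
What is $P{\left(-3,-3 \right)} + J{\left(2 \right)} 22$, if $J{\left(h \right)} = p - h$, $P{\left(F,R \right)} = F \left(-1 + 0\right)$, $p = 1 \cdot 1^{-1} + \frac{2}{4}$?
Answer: $-8$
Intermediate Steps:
$p = \frac{3}{2}$ ($p = 1 \cdot 1 + 2 \cdot \frac{1}{4} = 1 + \frac{1}{2} = \frac{3}{2} \approx 1.5$)
$P{\left(F,R \right)} = - F$ ($P{\left(F,R \right)} = F \left(-1\right) = - F$)
$J{\left(h \right)} = \frac{3}{2} - h$
$P{\left(-3,-3 \right)} + J{\left(2 \right)} 22 = \left(-1\right) \left(-3\right) + \left(\frac{3}{2} - 2\right) 22 = 3 + \left(\frac{3}{2} - 2\right) 22 = 3 - 11 = -8$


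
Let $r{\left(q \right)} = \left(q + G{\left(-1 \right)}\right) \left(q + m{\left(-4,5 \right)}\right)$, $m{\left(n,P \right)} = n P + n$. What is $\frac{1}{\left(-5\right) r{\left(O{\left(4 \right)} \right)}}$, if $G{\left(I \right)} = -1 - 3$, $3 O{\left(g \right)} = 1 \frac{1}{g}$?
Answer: $- \frac{144}{67445} \approx -0.0021351$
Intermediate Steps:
$m{\left(n,P \right)} = n + P n$ ($m{\left(n,P \right)} = P n + n = n + P n$)
$O{\left(g \right)} = \frac{1}{3 g}$ ($O{\left(g \right)} = \frac{1 \frac{1}{g}}{3} = \frac{1}{3 g}$)
$G{\left(I \right)} = -4$ ($G{\left(I \right)} = -1 - 3 = -4$)
$r{\left(q \right)} = \left(-24 + q\right) \left(-4 + q\right)$ ($r{\left(q \right)} = \left(q - 4\right) \left(q - 4 \left(1 + 5\right)\right) = \left(-4 + q\right) \left(q - 24\right) = \left(-4 + q\right) \left(-24 + q\right) = \left(-24 + q\right) \left(-4 + q\right)$)
$\frac{1}{\left(-5\right) r{\left(O{\left(4 \right)} \right)}} = \frac{1}{\left(-5\right) \left(96 + \left(\frac{1}{3 \cdot 4}\right)^{2} - 28 \frac{1}{3 \cdot 4}\right)} = \frac{1}{\left(-5\right) \left(96 + \left(\frac{1}{3} \cdot \frac{1}{4}\right)^{2} - 28 \cdot \frac{1}{3} \cdot \frac{1}{4}\right)} = \frac{1}{\left(-5\right) \left(96 + \left(\frac{1}{12}\right)^{2} - \frac{7}{3}\right)} = \frac{1}{\left(-5\right) \left(96 + \frac{1}{144} - \frac{7}{3}\right)} = \frac{1}{\left(-5\right) \frac{13489}{144}} = \frac{1}{- \frac{67445}{144}} = - \frac{144}{67445}$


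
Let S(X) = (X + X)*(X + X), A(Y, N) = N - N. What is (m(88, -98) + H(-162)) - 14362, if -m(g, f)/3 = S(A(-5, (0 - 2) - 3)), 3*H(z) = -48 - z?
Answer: -14324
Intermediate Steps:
A(Y, N) = 0
S(X) = 4*X² (S(X) = (2*X)*(2*X) = 4*X²)
H(z) = -16 - z/3 (H(z) = (-48 - z)/3 = -16 - z/3)
m(g, f) = 0 (m(g, f) = -12*0² = -12*0 = -3*0 = 0)
(m(88, -98) + H(-162)) - 14362 = (0 + (-16 - ⅓*(-162))) - 14362 = (0 + (-16 + 54)) - 14362 = (0 + 38) - 14362 = 38 - 14362 = -14324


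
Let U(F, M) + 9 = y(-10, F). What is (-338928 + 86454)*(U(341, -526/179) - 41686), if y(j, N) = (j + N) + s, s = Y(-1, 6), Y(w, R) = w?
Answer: 10443587010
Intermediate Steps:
s = -1
y(j, N) = -1 + N + j (y(j, N) = (j + N) - 1 = (N + j) - 1 = -1 + N + j)
U(F, M) = -20 + F (U(F, M) = -9 + (-1 + F - 10) = -9 + (-11 + F) = -20 + F)
(-338928 + 86454)*(U(341, -526/179) - 41686) = (-338928 + 86454)*((-20 + 341) - 41686) = -252474*(321 - 41686) = -252474*(-41365) = 10443587010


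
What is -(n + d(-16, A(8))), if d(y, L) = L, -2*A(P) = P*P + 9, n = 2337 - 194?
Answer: -4213/2 ≈ -2106.5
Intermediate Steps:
n = 2143
A(P) = -9/2 - P**2/2 (A(P) = -(P*P + 9)/2 = -(P**2 + 9)/2 = -(9 + P**2)/2 = -9/2 - P**2/2)
-(n + d(-16, A(8))) = -(2143 + (-9/2 - 1/2*8**2)) = -(2143 + (-9/2 - 1/2*64)) = -(2143 + (-9/2 - 32)) = -(2143 - 73/2) = -1*4213/2 = -4213/2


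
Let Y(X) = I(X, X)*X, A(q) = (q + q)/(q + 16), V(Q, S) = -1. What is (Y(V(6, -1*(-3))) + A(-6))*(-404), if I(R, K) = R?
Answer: 404/5 ≈ 80.800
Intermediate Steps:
A(q) = 2*q/(16 + q) (A(q) = (2*q)/(16 + q) = 2*q/(16 + q))
Y(X) = X**2 (Y(X) = X*X = X**2)
(Y(V(6, -1*(-3))) + A(-6))*(-404) = ((-1)**2 + 2*(-6)/(16 - 6))*(-404) = (1 + 2*(-6)/10)*(-404) = (1 + 2*(-6)*(1/10))*(-404) = (1 - 6/5)*(-404) = -1/5*(-404) = 404/5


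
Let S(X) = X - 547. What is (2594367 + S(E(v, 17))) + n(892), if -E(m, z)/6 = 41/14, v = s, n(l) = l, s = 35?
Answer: 18162861/7 ≈ 2.5947e+6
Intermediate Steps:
v = 35
E(m, z) = -123/7 (E(m, z) = -246/14 = -6*41/14 = -123/7)
S(X) = -547 + X
(2594367 + S(E(v, 17))) + n(892) = (2594367 + (-547 - 123/7)) + 892 = (2594367 - 3952/7) + 892 = 18156617/7 + 892 = 18162861/7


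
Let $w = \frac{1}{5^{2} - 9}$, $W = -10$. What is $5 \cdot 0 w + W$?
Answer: $-10$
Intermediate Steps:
$w = \frac{1}{16}$ ($w = \frac{1}{25 + \left(-17 + 8\right)} = \frac{1}{25 - 9} = \frac{1}{16} \approx 0.0625$)
$5 \cdot 0 w + W = 5 \cdot 0 \cdot \frac{1}{16} - 10 = 0 \cdot \frac{1}{16} - 10 = 0 - 10 = -10$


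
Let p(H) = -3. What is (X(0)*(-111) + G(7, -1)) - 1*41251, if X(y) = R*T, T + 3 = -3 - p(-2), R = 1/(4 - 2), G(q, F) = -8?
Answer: -82185/2 ≈ -41093.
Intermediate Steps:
R = ½ (R = 1/2 = ½ ≈ 0.50000)
T = -3 (T = -3 + (-3 - 1*(-3)) = -3 + (-3 + 3) = -3 + 0 = -3)
X(y) = -3/2 (X(y) = (½)*(-3) = -3/2)
(X(0)*(-111) + G(7, -1)) - 1*41251 = (-3/2*(-111) - 8) - 1*41251 = (333/2 - 8) - 41251 = 317/2 - 41251 = -82185/2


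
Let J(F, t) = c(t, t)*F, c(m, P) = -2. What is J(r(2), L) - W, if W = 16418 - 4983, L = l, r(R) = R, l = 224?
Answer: -11439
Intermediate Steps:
L = 224
W = 11435
J(F, t) = -2*F
J(r(2), L) - W = -2*2 - 1*11435 = -4 - 11435 = -11439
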